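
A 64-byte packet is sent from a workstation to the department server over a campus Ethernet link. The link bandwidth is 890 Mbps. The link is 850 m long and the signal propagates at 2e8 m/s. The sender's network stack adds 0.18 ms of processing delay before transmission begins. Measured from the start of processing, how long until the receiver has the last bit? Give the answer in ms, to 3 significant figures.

L = 64 × 8 = 512 bits.
Transmission delay = L/R = 512 / 890000000 = 0.000575281 ms.
Propagation delay = d/s = 850 m / 200000000 m/s = 0.00425 ms.
Plus processing delay 0.18 ms = 0.18 ms.
Total = 0.185 ms.

0.185 ms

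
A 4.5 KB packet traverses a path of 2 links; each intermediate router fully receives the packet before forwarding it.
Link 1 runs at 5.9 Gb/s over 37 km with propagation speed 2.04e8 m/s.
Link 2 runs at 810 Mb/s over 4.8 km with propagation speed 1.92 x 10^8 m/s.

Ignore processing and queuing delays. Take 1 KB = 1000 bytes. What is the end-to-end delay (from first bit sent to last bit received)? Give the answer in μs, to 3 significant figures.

L = 36000 bits.
Transmission delays (L/R per hop): 6.10169, 44.4444 μs; sum = 50.5461 μs.
Propagation delays (d/s per hop): 181.373, 25 μs; sum = 206.373 μs.
End-to-end = 257 μs.

257 μs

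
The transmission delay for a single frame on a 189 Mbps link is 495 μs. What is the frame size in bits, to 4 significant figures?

93560 bits

L = R × t_tx = 189000000 b/s × 0.000495 s = 93555 bits.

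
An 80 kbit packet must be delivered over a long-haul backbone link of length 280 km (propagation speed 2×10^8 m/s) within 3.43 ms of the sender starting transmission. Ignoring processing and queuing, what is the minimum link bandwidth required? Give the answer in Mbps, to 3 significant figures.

39.4 Mbps

Propagation delay = 280000 / 200000000 = 1.4 ms.
Transmission budget = 3.43 − 1.4 = 2.03 ms.
R ≥ L / t_tx = 80000 bits / 0.00203 s = 39.4 Mbps.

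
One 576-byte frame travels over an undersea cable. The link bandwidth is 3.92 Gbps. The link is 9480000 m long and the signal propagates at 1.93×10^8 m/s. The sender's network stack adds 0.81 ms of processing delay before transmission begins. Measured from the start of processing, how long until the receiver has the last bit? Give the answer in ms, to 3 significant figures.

L = 576 × 8 = 4608 bits.
Transmission delay = L/R = 4608 / 3920000000 = 0.00117551 ms.
Propagation delay = d/s = 9480000 m / 193000000 m/s = 49.1192 ms.
Plus processing delay 0.81 ms = 0.81 ms.
Total = 49.9 ms.

49.9 ms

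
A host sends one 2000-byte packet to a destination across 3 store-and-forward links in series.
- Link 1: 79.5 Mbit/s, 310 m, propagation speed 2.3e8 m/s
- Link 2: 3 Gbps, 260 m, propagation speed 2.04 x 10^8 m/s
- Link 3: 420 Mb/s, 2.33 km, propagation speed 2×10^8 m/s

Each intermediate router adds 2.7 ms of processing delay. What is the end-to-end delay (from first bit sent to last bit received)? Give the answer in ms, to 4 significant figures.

L = 2000 × 8 = 16000 bits.
Transmission delays (L/R per hop): 0.201258, 0.00533333, 0.0380952 ms; sum = 0.244686 ms.
Propagation delays (d/s per hop): 0.00134783, 0.00127451, 0.01165 ms; sum = 0.0142723 ms.
Processing at 2 router(s): 2 × 2.7 ms = 5.4 ms.
End-to-end = 5.659 ms.

5.659 ms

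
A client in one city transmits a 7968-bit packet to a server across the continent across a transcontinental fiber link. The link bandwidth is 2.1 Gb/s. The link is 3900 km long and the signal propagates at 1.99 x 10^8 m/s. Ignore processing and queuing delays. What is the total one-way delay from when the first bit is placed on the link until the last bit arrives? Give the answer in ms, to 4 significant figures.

Transmission delay = L/R = 7968 / 2100000000 = 0.00379429 ms.
Propagation delay = d/s = 3900000 m / 199000000 m/s = 19.598 ms.
Total = 19.60 ms.

19.60 ms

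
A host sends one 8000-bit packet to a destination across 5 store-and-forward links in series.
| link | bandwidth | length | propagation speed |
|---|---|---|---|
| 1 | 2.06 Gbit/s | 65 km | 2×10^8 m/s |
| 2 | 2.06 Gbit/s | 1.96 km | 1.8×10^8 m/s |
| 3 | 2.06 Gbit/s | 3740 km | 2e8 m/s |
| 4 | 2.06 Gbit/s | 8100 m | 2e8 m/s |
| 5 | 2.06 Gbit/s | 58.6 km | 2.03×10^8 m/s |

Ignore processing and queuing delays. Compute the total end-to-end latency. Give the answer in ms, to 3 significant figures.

Transmission delay per hop = L/R = 8000/2060000000 = 0.0038835 ms; 5 hops → 0.0194175 ms.
Propagation delays (d/s per hop): 0.325, 0.0108889, 18.7, 0.0405, 0.28867 ms; sum = 19.3651 ms.
End-to-end = 19.4 ms.

19.4 ms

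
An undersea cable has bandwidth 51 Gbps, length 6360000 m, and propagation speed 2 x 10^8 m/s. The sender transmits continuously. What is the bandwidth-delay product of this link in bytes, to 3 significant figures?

203000000 bytes

Propagation delay = 6360000 / 200000000 = 0.0318 s.
BDP = R × t_prop = 51000000000 × 0.0318 = 1621800000 bits.
In bytes: 1621800000/8 = 203000000 bytes.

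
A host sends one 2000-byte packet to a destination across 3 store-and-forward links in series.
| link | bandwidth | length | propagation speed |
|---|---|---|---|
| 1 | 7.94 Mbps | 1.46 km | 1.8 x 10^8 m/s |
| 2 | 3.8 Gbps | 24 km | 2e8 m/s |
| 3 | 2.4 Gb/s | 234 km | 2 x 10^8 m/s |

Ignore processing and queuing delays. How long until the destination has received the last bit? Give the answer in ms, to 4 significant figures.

L = 2000 × 8 = 16000 bits.
Transmission delays (L/R per hop): 2.01511, 0.00421053, 0.00666667 ms; sum = 2.02599 ms.
Propagation delays (d/s per hop): 0.00811111, 0.12, 1.17 ms; sum = 1.29811 ms.
End-to-end = 3.324 ms.

3.324 ms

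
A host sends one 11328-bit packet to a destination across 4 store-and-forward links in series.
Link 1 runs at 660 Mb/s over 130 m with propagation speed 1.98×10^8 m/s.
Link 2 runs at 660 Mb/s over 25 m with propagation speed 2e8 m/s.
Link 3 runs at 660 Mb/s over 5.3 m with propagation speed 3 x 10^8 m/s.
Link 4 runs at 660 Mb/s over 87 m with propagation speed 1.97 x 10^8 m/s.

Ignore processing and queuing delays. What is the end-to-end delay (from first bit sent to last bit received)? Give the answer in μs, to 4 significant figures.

69.90 μs

Transmission delay per hop = L/R = 11328/660000000 = 17.1636 μs; 4 hops → 68.6545 μs.
Propagation delays (d/s per hop): 0.656566, 0.125, 0.0176667, 0.441624 μs; sum = 1.24086 μs.
End-to-end = 69.90 μs.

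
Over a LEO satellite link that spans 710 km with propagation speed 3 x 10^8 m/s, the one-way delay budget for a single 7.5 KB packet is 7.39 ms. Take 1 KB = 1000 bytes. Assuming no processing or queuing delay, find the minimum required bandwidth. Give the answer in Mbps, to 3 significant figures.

11.9 Mbps

L = 60000 bits.
Propagation delay = 710000 / 300000000 = 2.36667 ms.
Transmission budget = 7.39 − 2.36667 = 5.02333 ms.
R ≥ L / t_tx = 60000 bits / 0.00502333 s = 11.9 Mbps.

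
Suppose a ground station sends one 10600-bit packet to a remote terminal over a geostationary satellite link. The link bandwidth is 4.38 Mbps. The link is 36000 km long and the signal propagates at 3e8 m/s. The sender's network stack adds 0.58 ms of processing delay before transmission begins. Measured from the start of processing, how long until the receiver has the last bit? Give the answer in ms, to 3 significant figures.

Transmission delay = L/R = 10600 / 4380000 = 2.42009 ms.
Propagation delay = d/s = 36000000 m / 300000000 m/s = 120 ms.
Plus processing delay 0.58 ms = 0.58 ms.
Total = 123 ms.

123 ms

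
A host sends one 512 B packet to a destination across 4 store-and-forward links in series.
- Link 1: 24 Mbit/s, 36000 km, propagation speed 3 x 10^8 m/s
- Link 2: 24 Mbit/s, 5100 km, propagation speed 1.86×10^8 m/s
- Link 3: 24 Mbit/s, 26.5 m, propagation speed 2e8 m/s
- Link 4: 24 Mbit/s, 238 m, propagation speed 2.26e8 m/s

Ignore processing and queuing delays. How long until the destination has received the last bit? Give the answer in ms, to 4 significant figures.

L = 512 × 8 = 4096 bits.
Transmission delay per hop = L/R = 4096/24000000 = 0.170667 ms; 4 hops → 0.682667 ms.
Propagation delays (d/s per hop): 120, 27.4194, 0.0001325, 0.0010531 ms; sum = 147.421 ms.
End-to-end = 148.1 ms.

148.1 ms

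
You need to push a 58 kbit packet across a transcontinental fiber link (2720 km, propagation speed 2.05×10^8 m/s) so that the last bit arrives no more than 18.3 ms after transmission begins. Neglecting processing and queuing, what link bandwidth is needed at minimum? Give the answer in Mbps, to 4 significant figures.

Propagation delay = 2720000 / 2.05e+08 = 13.2683 ms.
Transmission budget = 18.3 − 13.2683 = 5.03171 ms.
R ≥ L / t_tx = 58000 bits / 0.00503171 s = 11.53 Mbps.

11.53 Mbps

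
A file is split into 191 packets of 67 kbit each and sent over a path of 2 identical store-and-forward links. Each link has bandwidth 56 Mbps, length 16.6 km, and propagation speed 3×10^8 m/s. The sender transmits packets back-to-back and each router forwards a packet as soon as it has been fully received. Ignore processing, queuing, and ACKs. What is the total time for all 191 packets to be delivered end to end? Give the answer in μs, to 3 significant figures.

Per-hop transmission t_tx = L/R = 67000/56000000 = 1196.43 μs.
Per-hop propagation t_prop = 16600/300000000 = 55.3333 μs.
Pipeline fill: first packet needs 2·t_tx to clear all hops; remaining 190 packets each add one t_tx.
Total = (2+191-1)·t_tx + 2·t_prop = 192·1196.43 + 2·55.3333 = 230000 μs.

230000 μs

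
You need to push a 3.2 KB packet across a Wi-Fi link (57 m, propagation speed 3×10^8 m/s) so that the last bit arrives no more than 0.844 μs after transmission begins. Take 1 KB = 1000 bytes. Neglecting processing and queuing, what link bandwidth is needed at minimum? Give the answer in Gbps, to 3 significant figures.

39.1 Gbps

L = 25600 bits.
Propagation delay = 57 / 300000000 = 0.19 μs.
Transmission budget = 0.844 − 0.19 = 0.654 μs.
R ≥ L / t_tx = 25600 bits / 6.54e-07 s = 39.1 Gbps.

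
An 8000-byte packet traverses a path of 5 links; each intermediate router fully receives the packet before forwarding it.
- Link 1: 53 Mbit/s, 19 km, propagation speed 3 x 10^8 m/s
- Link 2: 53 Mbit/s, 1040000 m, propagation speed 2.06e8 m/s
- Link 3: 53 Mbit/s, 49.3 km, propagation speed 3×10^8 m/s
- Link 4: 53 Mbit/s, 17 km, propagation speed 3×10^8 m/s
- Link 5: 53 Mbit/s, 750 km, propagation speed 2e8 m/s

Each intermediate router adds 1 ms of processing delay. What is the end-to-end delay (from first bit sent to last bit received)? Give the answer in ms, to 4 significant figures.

19.12 ms

L = 8000 × 8 = 64000 bits.
Transmission delay per hop = L/R = 64000/53000000 = 1.20755 ms; 5 hops → 6.03774 ms.
Propagation delays (d/s per hop): 0.0633333, 5.04854, 0.164333, 0.0566667, 3.75 ms; sum = 9.08288 ms.
Processing at 4 router(s): 4 × 1 ms = 4 ms.
End-to-end = 19.12 ms.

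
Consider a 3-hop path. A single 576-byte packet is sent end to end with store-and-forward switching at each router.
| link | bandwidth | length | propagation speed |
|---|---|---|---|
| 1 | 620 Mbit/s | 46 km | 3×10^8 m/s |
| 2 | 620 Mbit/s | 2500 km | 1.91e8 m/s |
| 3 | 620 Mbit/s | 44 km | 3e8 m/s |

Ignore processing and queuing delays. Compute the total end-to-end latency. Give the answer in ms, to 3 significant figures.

13.4 ms

L = 576 × 8 = 4608 bits.
Transmission delay per hop = L/R = 4608/620000000 = 0.00743226 ms; 3 hops → 0.0222968 ms.
Propagation delays (d/s per hop): 0.153333, 13.089, 0.146667 ms; sum = 13.389 ms.
End-to-end = 13.4 ms.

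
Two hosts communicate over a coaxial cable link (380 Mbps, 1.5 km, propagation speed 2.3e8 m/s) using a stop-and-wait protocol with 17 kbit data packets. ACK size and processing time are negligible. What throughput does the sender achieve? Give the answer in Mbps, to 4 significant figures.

294.2 Mbps

t_tx = L/R = 17000/380000000 = 4.47368e-05 s.
t_prop = 1500/2.3e+08 = 6.52174e-06 s; RTT = 1.30435e-05 s.
Cycle = t_tx + RTT = 5.77803e-05 s.
Throughput = L / cycle = 17000 / 5.77803e-05 = 294.2 Mbps.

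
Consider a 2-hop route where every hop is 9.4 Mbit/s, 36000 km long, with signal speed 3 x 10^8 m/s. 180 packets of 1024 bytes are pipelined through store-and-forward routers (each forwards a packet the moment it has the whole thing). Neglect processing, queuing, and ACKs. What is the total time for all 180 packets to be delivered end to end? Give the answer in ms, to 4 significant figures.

Per-hop transmission t_tx = L/R = 8192/9400000 = 0.871489 ms.
Per-hop propagation t_prop = 36000000/300000000 = 120 ms.
Pipeline fill: first packet needs 2·t_tx to clear all hops; remaining 179 packets each add one t_tx.
Total = (2+180-1)·t_tx + 2·t_prop = 181·0.871489 + 2·120 = 397.7 ms.

397.7 ms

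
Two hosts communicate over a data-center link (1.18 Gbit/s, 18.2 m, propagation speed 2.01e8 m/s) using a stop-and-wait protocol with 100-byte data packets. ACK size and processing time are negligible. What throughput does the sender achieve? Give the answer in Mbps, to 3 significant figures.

t_tx = L/R = 800/1180000000 = 6.77966e-07 s.
t_prop = 18.2/2.01e+08 = 9.05473e-08 s; RTT = 1.81095e-07 s.
Cycle = t_tx + RTT = 8.59061e-07 s.
Throughput = L / cycle = 800 / 8.59061e-07 = 931 Mbps.

931 Mbps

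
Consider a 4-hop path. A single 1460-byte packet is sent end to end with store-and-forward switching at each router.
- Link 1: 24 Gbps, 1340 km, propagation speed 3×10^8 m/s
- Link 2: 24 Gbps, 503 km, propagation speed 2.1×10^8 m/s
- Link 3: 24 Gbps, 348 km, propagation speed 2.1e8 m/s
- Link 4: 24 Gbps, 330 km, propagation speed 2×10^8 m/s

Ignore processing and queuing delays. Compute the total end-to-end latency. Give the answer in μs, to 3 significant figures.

L = 1460 × 8 = 11680 bits.
Transmission delay per hop = L/R = 11680/24000000000 = 0.486667 μs; 4 hops → 1.94667 μs.
Propagation delays (d/s per hop): 4466.67, 2395.24, 1657.14, 1650 μs; sum = 10169 μs.
End-to-end = 10200 μs.

10200 μs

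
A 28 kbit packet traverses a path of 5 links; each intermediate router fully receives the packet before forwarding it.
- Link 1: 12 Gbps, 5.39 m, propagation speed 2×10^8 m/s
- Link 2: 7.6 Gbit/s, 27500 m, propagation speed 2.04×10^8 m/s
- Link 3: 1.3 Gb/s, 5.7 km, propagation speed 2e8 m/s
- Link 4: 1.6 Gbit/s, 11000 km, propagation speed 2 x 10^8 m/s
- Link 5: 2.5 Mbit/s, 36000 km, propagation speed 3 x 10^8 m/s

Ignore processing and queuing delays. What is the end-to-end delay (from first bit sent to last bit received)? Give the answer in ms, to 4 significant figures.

L = 28000 bits.
Transmission delays (L/R per hop): 0.00233333, 0.00368421, 0.0215385, 0.0175, 11.2 ms; sum = 11.2451 ms.
Propagation delays (d/s per hop): 2.695e-05, 0.134804, 0.0285, 55, 120 ms; sum = 175.163 ms.
End-to-end = 186.4 ms.

186.4 ms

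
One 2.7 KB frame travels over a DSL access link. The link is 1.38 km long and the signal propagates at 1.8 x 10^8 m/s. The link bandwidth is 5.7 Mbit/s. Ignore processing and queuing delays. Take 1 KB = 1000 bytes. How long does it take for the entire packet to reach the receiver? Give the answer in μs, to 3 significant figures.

3800 μs

L = 21600 bits.
Transmission delay = L/R = 21600 / 5700000 = 3789.47 μs.
Propagation delay = d/s = 1380 m / 180000000 m/s = 7.66667 μs.
Total = 3800 μs.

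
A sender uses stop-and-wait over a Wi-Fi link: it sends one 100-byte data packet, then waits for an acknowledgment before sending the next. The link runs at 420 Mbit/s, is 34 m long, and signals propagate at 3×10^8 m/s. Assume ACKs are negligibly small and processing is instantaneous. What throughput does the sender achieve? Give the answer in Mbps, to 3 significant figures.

t_tx = L/R = 800/420000000 = 1.90476e-06 s.
t_prop = 34/300000000 = 1.13333e-07 s; RTT = 2.26667e-07 s.
Cycle = t_tx + RTT = 2.13143e-06 s.
Throughput = L / cycle = 800 / 2.13143e-06 = 375 Mbps.

375 Mbps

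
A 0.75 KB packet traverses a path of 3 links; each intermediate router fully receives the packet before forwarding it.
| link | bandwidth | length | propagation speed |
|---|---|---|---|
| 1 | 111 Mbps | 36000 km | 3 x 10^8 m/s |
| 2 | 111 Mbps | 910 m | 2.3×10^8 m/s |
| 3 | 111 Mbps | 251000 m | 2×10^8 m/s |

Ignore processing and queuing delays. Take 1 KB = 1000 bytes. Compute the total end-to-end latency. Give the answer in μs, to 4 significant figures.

121400 μs

L = 6000 bits.
Transmission delay per hop = L/R = 6000/111000000 = 54.0541 μs; 3 hops → 162.162 μs.
Propagation delays (d/s per hop): 120000, 3.95652, 1255 μs; sum = 121259 μs.
End-to-end = 121400 μs.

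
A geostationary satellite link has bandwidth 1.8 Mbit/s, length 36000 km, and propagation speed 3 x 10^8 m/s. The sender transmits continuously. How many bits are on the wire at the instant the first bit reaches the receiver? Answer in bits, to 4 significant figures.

Propagation delay = 36000000 / 300000000 = 0.12 s.
BDP = R × t_prop = 1800000 × 0.12 = 216000 bits.

216000 bits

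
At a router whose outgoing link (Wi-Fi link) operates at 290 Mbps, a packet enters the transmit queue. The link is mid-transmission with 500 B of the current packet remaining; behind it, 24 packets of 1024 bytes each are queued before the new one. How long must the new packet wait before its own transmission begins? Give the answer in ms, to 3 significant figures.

Each queued packet: L/R = 8192/290000000 = 0.0282483 ms.
24 queued → 0.677959 ms.
Plus remaining 4000 bits of current packet: 0.0137931 ms.
Queuing delay = 0.692 ms.

0.692 ms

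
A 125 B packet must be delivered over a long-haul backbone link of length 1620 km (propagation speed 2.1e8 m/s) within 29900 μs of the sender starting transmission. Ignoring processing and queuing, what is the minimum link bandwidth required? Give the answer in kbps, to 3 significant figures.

45.1 kbps

L = 1000 bits.
Propagation delay = 1620000 / 210000000 = 7714.29 μs.
Transmission budget = 29900 − 7714.29 = 22185.7 μs.
R ≥ L / t_tx = 1000 bits / 0.0221857 s = 45.1 kbps.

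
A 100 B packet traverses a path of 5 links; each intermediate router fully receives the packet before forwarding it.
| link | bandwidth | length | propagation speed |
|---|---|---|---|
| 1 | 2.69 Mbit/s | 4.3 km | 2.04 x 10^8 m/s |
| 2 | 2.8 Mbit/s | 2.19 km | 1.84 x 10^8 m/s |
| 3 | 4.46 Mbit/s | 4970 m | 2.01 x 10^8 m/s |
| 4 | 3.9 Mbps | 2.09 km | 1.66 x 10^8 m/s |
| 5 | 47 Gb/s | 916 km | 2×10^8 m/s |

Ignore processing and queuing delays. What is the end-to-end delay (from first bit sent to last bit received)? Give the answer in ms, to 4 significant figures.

5.618 ms

L = 100 × 8 = 800 bits.
Transmission delays (L/R per hop): 0.297398, 0.285714, 0.179372, 0.205128, 1.70213e-05 ms; sum = 0.967629 ms.
Propagation delays (d/s per hop): 0.0210784, 0.0119022, 0.0247264, 0.0125904, 4.58 ms; sum = 4.6503 ms.
End-to-end = 5.618 ms.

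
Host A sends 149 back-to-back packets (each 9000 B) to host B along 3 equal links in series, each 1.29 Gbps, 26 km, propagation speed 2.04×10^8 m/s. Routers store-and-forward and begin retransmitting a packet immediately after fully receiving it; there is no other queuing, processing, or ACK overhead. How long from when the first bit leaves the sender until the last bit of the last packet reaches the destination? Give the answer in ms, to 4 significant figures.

8.810 ms

Per-hop transmission t_tx = L/R = 72000/1290000000 = 0.055814 ms.
Per-hop propagation t_prop = 26000/204000000 = 0.127451 ms.
Pipeline fill: first packet needs 3·t_tx to clear all hops; remaining 148 packets each add one t_tx.
Total = (3+149-1)·t_tx + 3·t_prop = 151·0.055814 + 3·0.127451 = 8.810 ms.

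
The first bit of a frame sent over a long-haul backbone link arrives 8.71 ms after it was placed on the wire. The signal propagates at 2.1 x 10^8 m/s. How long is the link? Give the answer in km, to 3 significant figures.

d = s × t_prop = 210000000 × 0.00871 = 1830 km.

1830 km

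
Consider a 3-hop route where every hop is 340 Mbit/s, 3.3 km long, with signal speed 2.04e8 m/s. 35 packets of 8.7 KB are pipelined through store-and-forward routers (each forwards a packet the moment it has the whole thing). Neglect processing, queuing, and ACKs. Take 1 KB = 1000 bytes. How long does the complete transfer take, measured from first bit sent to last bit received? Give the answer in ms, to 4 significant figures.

7.623 ms

Per-hop transmission t_tx = L/R = 69600/340000000 = 0.204706 ms.
Per-hop propagation t_prop = 3300/204000000 = 0.0161765 ms.
Pipeline fill: first packet needs 3·t_tx to clear all hops; remaining 34 packets each add one t_tx.
Total = (3+35-1)·t_tx + 3·t_prop = 37·0.204706 + 3·0.0161765 = 7.623 ms.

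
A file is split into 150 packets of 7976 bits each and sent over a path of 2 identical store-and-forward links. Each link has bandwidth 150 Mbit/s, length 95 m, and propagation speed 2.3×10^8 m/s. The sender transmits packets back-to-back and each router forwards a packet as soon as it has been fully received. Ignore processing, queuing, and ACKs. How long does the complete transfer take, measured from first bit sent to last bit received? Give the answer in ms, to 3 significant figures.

8.03 ms

Per-hop transmission t_tx = L/R = 7976/150000000 = 0.0531733 ms.
Per-hop propagation t_prop = 95/2.3e+08 = 0.000413043 ms.
Pipeline fill: first packet needs 2·t_tx to clear all hops; remaining 149 packets each add one t_tx.
Total = (2+150-1)·t_tx + 2·t_prop = 151·0.0531733 + 2·0.000413043 = 8.03 ms.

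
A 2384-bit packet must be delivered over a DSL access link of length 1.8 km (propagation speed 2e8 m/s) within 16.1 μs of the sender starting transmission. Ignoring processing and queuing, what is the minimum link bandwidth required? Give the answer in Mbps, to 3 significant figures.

Propagation delay = 1800 / 200000000 = 9 μs.
Transmission budget = 16.1 − 9 = 7.1 μs.
R ≥ L / t_tx = 2384 bits / 7.1e-06 s = 336 Mbps.

336 Mbps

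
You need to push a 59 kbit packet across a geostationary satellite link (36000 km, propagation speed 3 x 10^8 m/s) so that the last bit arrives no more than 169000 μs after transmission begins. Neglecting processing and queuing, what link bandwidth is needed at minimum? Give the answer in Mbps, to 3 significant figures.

1.20 Mbps

Propagation delay = 36000000 / 300000000 = 120000 μs.
Transmission budget = 169000 − 120000 = 49000 μs.
R ≥ L / t_tx = 59000 bits / 0.049 s = 1.20 Mbps.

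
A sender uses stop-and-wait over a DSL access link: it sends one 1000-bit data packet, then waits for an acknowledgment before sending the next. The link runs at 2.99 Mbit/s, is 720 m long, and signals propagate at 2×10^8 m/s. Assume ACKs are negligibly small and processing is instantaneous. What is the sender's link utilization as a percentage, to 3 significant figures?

97.9 %

t_tx = L/R = 1000/2990000 = 0.000334448 s.
t_prop = 720/200000000 = 3.6e-06 s; RTT = 7.2e-06 s.
Cycle = t_tx + RTT = 0.000341648 s.
Utilization = t_tx / cycle = 0.000334448/0.000341648 = 97.9 %.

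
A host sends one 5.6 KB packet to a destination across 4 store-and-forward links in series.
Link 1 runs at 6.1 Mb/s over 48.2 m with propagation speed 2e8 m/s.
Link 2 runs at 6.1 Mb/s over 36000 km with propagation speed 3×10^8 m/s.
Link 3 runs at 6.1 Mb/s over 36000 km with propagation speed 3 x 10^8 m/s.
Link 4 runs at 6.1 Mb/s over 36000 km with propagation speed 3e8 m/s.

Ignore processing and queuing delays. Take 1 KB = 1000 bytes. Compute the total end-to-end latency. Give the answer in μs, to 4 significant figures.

L = 44800 bits.
Transmission delay per hop = L/R = 44800/6100000 = 7344.26 μs; 4 hops → 29377 μs.
Propagation delays (d/s per hop): 0.241, 120000, 120000, 120000 μs; sum = 360000 μs.
End-to-end = 389400 μs.

389400 μs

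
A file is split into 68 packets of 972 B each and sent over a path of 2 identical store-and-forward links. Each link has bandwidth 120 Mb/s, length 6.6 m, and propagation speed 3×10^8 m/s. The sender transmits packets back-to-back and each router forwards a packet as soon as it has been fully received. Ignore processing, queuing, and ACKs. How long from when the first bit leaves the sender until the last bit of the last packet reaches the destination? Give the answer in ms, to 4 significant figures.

Per-hop transmission t_tx = L/R = 7776/120000000 = 0.0648 ms.
Per-hop propagation t_prop = 6.6/300000000 = 2.2e-05 ms.
Pipeline fill: first packet needs 2·t_tx to clear all hops; remaining 67 packets each add one t_tx.
Total = (2+68-1)·t_tx + 2·t_prop = 69·0.0648 + 2·2.2e-05 = 4.471 ms.

4.471 ms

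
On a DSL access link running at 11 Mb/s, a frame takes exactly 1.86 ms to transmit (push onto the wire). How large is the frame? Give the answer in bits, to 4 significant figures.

20460 bits

L = R × t_tx = 11000000 b/s × 0.00186 s = 20460 bits.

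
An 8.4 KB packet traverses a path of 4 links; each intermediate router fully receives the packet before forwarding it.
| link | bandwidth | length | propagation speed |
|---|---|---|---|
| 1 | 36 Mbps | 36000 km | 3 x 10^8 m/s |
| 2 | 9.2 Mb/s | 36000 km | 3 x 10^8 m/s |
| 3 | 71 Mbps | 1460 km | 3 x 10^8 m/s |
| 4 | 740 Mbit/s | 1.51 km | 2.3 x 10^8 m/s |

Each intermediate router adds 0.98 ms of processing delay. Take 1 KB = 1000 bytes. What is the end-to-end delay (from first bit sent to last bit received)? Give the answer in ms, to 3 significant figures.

258 ms

L = 67200 bits.
Transmission delays (L/R per hop): 1.86667, 7.30435, 0.946479, 0.0908108 ms; sum = 10.2083 ms.
Propagation delays (d/s per hop): 120, 120, 4.86667, 0.00656522 ms; sum = 244.873 ms.
Processing at 3 router(s): 3 × 0.98 ms = 2.94 ms.
End-to-end = 258 ms.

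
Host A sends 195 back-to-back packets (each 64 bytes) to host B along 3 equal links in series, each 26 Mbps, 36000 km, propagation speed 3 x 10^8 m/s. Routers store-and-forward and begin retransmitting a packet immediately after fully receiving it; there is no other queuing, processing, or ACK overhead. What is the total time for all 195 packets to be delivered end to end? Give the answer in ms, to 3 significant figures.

364 ms

Per-hop transmission t_tx = L/R = 512/26000000 = 0.0196923 ms.
Per-hop propagation t_prop = 36000000/300000000 = 120 ms.
Pipeline fill: first packet needs 3·t_tx to clear all hops; remaining 194 packets each add one t_tx.
Total = (3+195-1)·t_tx + 3·t_prop = 197·0.0196923 + 3·120 = 364 ms.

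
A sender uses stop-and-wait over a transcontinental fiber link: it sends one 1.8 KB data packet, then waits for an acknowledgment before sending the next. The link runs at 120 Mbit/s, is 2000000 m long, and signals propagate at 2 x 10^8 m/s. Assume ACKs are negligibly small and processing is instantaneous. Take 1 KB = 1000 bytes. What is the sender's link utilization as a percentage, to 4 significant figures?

t_tx = L/R = 14400/120000000 = 0.00012 s.
t_prop = 2000000/200000000 = 0.01 s; RTT = 0.02 s.
Cycle = t_tx + RTT = 0.02012 s.
Utilization = t_tx / cycle = 0.00012/0.02012 = 0.5964 %.

0.5964 %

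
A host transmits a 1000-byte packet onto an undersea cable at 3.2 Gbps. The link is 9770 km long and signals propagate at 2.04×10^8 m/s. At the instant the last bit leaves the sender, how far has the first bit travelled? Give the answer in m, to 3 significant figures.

510 m

t_tx = L/R = 8000/3200000000 = 2.5e-06 s.
Distance = s × t_tx = 204000000 × 2.5e-06 = 510 m.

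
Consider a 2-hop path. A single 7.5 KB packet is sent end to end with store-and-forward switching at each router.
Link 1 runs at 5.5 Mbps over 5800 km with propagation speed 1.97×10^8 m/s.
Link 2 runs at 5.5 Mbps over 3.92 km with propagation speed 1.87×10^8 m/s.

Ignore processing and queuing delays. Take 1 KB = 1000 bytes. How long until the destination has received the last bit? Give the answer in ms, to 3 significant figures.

L = 60000 bits.
Transmission delay per hop = L/R = 60000/5500000 = 10.9091 ms; 2 hops → 21.8182 ms.
Propagation delays (d/s per hop): 29.4416, 0.0209626 ms; sum = 29.4626 ms.
End-to-end = 51.3 ms.

51.3 ms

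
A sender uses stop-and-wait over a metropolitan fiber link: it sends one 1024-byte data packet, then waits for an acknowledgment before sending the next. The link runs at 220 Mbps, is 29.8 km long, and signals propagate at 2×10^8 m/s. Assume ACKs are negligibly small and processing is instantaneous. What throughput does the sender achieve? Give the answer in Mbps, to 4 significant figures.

24.44 Mbps

t_tx = L/R = 8192/220000000 = 3.72364e-05 s.
t_prop = 29800/200000000 = 0.000149 s; RTT = 0.000298 s.
Cycle = t_tx + RTT = 0.000335236 s.
Throughput = L / cycle = 8192 / 0.000335236 = 24.44 Mbps.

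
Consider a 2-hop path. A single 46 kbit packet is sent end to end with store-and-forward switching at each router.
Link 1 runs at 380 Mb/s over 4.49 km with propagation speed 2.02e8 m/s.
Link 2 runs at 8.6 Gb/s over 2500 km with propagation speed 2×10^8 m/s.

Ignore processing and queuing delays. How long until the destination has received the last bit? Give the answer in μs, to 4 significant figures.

L = 46000 bits.
Transmission delays (L/R per hop): 121.053, 5.34884 μs; sum = 126.401 μs.
Propagation delays (d/s per hop): 22.2277, 12500 μs; sum = 12522.2 μs.
End-to-end = 12650 μs.

12650 μs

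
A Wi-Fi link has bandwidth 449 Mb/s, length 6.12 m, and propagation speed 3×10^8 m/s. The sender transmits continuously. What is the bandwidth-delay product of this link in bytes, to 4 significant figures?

Propagation delay = 6.12 / 300000000 = 2.04e-08 s.
BDP = R × t_prop = 449000000 × 2.04e-08 = 9.1596 bits.
In bytes: 9.1596/8 = 1.145 bytes.

1.145 bytes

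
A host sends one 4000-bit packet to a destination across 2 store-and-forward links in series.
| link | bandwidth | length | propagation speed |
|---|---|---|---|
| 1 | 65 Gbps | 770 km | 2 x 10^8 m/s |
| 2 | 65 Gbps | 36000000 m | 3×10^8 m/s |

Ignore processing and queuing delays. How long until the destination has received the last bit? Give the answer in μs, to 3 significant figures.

Transmission delay per hop = L/R = 4000/65000000000 = 0.0615385 μs; 2 hops → 0.123077 μs.
Propagation delays (d/s per hop): 3850, 120000 μs; sum = 123850 μs.
End-to-end = 124000 μs.

124000 μs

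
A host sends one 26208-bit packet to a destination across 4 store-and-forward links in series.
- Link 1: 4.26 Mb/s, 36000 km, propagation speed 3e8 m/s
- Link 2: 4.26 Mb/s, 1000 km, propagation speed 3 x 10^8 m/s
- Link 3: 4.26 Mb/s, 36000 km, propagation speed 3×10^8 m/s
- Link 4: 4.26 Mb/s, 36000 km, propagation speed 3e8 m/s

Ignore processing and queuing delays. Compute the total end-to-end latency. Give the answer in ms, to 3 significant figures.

388 ms

Transmission delay per hop = L/R = 26208/4260000 = 6.15211 ms; 4 hops → 24.6085 ms.
Propagation delays (d/s per hop): 120, 3.33333, 120, 120 ms; sum = 363.333 ms.
End-to-end = 388 ms.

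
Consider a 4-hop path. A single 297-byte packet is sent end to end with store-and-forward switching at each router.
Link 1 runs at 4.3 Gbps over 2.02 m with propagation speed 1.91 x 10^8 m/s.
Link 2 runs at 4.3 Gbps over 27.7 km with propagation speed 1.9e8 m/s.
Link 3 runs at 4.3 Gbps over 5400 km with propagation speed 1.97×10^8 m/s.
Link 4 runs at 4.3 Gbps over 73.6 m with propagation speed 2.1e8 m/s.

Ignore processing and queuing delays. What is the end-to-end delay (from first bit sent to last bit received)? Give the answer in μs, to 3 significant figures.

L = 297 × 8 = 2376 bits.
Transmission delay per hop = L/R = 2376/4300000000 = 0.552558 μs; 4 hops → 2.21023 μs.
Propagation delays (d/s per hop): 0.0105759, 145.789, 27411.2, 0.350476 μs; sum = 27557.3 μs.
End-to-end = 27600 μs.

27600 μs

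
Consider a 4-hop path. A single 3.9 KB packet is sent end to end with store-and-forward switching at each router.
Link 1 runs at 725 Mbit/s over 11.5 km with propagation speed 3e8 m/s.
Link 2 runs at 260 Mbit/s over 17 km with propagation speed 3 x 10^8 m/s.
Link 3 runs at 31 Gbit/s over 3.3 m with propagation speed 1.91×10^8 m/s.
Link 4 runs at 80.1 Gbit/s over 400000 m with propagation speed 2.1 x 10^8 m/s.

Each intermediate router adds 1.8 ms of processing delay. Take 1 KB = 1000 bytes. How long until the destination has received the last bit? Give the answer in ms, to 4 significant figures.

7.564 ms

L = 31200 bits.
Transmission delays (L/R per hop): 0.0430345, 0.12, 0.00100645, 0.000389513 ms; sum = 0.16443 ms.
Propagation delays (d/s per hop): 0.0383333, 0.0566667, 1.72775e-05, 1.90476 ms; sum = 1.99978 ms.
Processing at 3 router(s): 3 × 1.8 ms = 5.4 ms.
End-to-end = 7.564 ms.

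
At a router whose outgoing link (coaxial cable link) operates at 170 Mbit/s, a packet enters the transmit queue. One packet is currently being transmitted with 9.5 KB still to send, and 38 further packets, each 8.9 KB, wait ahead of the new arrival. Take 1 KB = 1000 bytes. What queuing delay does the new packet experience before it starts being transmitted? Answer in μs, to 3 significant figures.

Each queued packet: L/R = 71200/170000000 = 418.824 μs.
38 queued → 15915.3 μs.
Plus remaining 76000 bits of current packet: 447.059 μs.
Queuing delay = 16400 μs.

16400 μs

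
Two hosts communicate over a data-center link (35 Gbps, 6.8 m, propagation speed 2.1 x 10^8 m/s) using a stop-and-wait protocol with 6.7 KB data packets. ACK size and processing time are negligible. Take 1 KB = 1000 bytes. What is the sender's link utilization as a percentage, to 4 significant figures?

t_tx = L/R = 53600/35000000000 = 1.53143e-06 s.
t_prop = 6.8/210000000 = 3.2381e-08 s; RTT = 6.47619e-08 s.
Cycle = t_tx + RTT = 1.59619e-06 s.
Utilization = t_tx / cycle = 1.53143e-06/1.59619e-06 = 95.94 %.

95.94 %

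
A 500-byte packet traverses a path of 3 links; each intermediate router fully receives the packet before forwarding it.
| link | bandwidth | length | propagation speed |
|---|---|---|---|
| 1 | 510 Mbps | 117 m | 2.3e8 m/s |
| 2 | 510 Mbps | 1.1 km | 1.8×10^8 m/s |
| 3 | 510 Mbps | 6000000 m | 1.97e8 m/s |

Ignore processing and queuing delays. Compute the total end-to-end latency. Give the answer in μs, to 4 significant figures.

30490 μs

L = 500 × 8 = 4000 bits.
Transmission delay per hop = L/R = 4000/510000000 = 7.84314 μs; 3 hops → 23.5294 μs.
Propagation delays (d/s per hop): 0.508696, 6.11111, 30456.9 μs; sum = 30463.5 μs.
End-to-end = 30490 μs.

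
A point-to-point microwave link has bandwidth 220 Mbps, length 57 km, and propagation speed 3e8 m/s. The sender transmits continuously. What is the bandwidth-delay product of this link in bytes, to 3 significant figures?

Propagation delay = 57000 / 300000000 = 0.00019 s.
BDP = R × t_prop = 220000000 × 0.00019 = 41800 bits.
In bytes: 41800/8 = 5230 bytes.

5230 bytes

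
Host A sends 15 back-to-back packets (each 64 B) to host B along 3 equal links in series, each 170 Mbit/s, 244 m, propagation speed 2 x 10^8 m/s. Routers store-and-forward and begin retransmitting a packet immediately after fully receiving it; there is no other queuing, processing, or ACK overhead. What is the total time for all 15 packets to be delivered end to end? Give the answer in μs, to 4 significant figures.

Per-hop transmission t_tx = L/R = 512/170000000 = 3.01176 μs.
Per-hop propagation t_prop = 244/200000000 = 1.22 μs.
Pipeline fill: first packet needs 3·t_tx to clear all hops; remaining 14 packets each add one t_tx.
Total = (3+15-1)·t_tx + 3·t_prop = 17·3.01176 + 3·1.22 = 54.86 μs.

54.86 μs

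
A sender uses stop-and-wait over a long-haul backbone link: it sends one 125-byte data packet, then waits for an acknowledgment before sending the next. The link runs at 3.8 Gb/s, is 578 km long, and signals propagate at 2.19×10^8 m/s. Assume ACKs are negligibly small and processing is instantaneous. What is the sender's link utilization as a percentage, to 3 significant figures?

0.00499 %

t_tx = L/R = 1000/3800000000 = 2.63158e-07 s.
t_prop = 578000/219000000 = 0.00263927 s; RTT = 0.00527854 s.
Cycle = t_tx + RTT = 0.0052788 s.
Utilization = t_tx / cycle = 2.63158e-07/0.0052788 = 0.00499 %.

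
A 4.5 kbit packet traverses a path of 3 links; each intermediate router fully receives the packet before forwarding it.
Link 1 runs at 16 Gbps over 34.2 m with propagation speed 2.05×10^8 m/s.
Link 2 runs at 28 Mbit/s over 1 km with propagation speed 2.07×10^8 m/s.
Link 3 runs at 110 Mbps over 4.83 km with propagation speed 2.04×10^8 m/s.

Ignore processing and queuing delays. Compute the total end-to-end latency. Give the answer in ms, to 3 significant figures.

0.231 ms

L = 4500 bits.
Transmission delays (L/R per hop): 0.00028125, 0.160714, 0.0409091 ms; sum = 0.201905 ms.
Propagation delays (d/s per hop): 0.000166829, 0.00483092, 0.0236765 ms; sum = 0.0286742 ms.
End-to-end = 0.231 ms.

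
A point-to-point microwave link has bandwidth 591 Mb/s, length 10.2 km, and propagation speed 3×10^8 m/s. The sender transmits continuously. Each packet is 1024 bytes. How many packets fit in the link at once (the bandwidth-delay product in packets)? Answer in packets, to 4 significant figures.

Propagation delay = 10200 / 300000000 = 3.4e-05 s.
BDP = R × t_prop = 591000000 × 3.4e-05 = 20094 bits.
In packets of 8192 bits: 2.453 packets.

2.453 packets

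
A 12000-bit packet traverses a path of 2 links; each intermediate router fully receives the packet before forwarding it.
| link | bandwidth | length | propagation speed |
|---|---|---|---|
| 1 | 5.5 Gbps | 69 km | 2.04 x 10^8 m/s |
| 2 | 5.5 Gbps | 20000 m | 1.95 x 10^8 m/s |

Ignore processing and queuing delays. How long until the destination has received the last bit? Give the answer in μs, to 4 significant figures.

Transmission delay per hop = L/R = 12000/5500000000 = 2.18182 μs; 2 hops → 4.36364 μs.
Propagation delays (d/s per hop): 338.235, 102.564 μs; sum = 440.799 μs.
End-to-end = 445.2 μs.

445.2 μs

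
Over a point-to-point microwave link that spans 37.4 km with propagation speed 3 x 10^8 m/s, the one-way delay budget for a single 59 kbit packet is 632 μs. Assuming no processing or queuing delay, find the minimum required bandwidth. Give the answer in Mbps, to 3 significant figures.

116 Mbps

Propagation delay = 37400 / 300000000 = 124.667 μs.
Transmission budget = 632 − 124.667 = 507.333 μs.
R ≥ L / t_tx = 59000 bits / 0.000507333 s = 116 Mbps.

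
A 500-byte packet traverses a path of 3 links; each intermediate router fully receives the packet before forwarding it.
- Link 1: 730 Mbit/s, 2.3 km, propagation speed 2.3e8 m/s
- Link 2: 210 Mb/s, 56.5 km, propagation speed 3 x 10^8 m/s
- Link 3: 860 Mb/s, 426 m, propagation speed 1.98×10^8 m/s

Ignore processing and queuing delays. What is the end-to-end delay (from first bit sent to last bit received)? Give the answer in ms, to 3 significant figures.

L = 500 × 8 = 4000 bits.
Transmission delays (L/R per hop): 0.00547945, 0.0190476, 0.00465116 ms; sum = 0.0291782 ms.
Propagation delays (d/s per hop): 0.01, 0.188333, 0.00215152 ms; sum = 0.200485 ms.
End-to-end = 0.230 ms.

0.230 ms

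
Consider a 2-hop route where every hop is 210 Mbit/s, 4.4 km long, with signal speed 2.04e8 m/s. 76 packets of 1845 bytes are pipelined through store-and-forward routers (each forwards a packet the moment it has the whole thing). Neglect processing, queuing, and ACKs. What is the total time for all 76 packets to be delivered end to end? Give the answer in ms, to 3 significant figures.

Per-hop transmission t_tx = L/R = 14760/210000000 = 0.0702857 ms.
Per-hop propagation t_prop = 4400/204000000 = 0.0215686 ms.
Pipeline fill: first packet needs 2·t_tx to clear all hops; remaining 75 packets each add one t_tx.
Total = (2+76-1)·t_tx + 2·t_prop = 77·0.0702857 + 2·0.0215686 = 5.46 ms.

5.46 ms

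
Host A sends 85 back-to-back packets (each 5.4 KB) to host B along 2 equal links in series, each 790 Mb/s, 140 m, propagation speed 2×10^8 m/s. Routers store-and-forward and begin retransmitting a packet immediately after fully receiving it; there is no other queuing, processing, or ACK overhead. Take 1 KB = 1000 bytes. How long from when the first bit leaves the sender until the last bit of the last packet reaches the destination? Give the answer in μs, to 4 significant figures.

4704 μs

Per-hop transmission t_tx = L/R = 43200/790000000 = 54.6835 μs.
Per-hop propagation t_prop = 140/200000000 = 0.7 μs.
Pipeline fill: first packet needs 2·t_tx to clear all hops; remaining 84 packets each add one t_tx.
Total = (2+85-1)·t_tx + 2·t_prop = 86·54.6835 + 2·0.7 = 4704 μs.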